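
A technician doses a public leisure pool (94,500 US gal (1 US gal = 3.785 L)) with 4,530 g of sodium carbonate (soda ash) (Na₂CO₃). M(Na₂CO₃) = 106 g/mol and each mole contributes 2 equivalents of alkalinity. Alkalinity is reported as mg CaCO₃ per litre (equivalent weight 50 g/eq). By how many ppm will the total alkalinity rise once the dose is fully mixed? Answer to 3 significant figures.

Volume: 94,500 US gal × 3.785 L/gal = 357,682 L.
Moles of Na₂CO₃: 4,530 g ÷ 106 g/mol = 42.74 mol → 85.47 eq of alkalinity.
As CaCO₃: 85.47 eq × 50 g/eq = 4274 g.
Rise: 4274 g / 357,682 L × 1000 = 11.95 mg/L.

11.9 ppm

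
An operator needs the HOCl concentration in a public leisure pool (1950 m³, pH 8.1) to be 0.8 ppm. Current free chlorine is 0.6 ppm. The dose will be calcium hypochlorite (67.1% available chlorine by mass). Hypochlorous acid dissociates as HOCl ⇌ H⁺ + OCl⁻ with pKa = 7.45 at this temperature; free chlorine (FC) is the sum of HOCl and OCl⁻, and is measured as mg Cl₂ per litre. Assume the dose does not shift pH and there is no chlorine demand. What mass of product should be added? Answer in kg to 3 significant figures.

11.0 kg

Volume: 1950 m³ = 1,950,000 L.
[OCl⁻]/[HOCl] = 10^(pH − pKa) = 10^(8.1 − 7.45) = 4.467; fraction as HOCl = 1/(1 + 4.467) = 0.1829.
Free chlorine required for 0.8 ppm HOCl: 0.8 / 0.1829 = 4.373 ppm.
FC to add: 4.373 − 0.6 = 3.773 mg/L as Cl₂.
Cl₂ equivalent: 3.773 mg/L × 1,950,000 L = 7358 g.
Product at 67.1% available Cl: 7358 / 0.671 = 10,970 g.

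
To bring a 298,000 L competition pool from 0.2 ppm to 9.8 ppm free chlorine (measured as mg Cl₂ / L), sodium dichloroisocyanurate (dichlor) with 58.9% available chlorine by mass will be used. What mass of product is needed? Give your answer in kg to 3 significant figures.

4.86 kg

Chlorine deficit: 9.8 − 0.2 = 9.6 ppm = 9.6 mg/L as Cl₂.
Cl₂ equivalent needed: 9.6 mg/L × 298,000 L = 2,861,000 mg = 2861 g.
Product at 58.9% available chlorine: 2861 / 0.589 = 4857 g.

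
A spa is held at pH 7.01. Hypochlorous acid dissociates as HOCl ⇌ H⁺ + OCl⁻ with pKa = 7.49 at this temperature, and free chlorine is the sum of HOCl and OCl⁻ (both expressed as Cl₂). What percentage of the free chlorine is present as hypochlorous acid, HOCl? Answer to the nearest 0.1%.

[OCl⁻]/[HOCl] = 10^(pH − pKa) = 10^(7.01 − 7.49) = 10^-0.48 = 0.3311.
Fraction as HOCl = 1 / (1 + 0.3311) = 0.7512.

75.1%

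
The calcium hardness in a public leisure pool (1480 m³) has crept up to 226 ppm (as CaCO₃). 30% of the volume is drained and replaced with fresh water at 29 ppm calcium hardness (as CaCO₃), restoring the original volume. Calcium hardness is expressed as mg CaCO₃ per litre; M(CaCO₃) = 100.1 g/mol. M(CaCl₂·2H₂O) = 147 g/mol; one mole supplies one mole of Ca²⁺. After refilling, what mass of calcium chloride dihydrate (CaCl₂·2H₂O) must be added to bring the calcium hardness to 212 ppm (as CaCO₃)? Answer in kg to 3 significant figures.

98.0 kg

Volume: 1480 m³ = 1,480,000 L.
After draining 30% and refilling: 226 × 0.70 + 29 × 0.30 = 166.9 ppm.
Deficit to target: 212 − 166.9 = 45.1 mg/L.
As CaCO₃: 45.1 mg/L × 1,480,000 L = 66,750 g; ÷ 100.1 = 666.8 mol Ca²⁺.
Mass: 666.8 × 147 = 98,020 g.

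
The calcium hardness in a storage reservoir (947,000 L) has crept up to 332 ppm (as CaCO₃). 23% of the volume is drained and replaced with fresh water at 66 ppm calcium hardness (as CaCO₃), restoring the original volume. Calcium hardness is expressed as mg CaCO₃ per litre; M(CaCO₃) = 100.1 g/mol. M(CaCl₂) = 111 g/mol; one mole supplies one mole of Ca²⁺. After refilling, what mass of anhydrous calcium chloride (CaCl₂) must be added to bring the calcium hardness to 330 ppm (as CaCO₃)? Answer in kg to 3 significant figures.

After draining 23% and refilling: 332 × 0.77 + 66 × 0.23 = 270.82 ppm.
Deficit to target: 330 − 270.82 = 59.18 mg/L.
As CaCO₃: 59.18 mg/L × 947,000 L = 56,040 g; ÷ 100.1 = 559.9 mol Ca²⁺.
Mass: 559.9 × 111 = 62,150 g.

62.1 kg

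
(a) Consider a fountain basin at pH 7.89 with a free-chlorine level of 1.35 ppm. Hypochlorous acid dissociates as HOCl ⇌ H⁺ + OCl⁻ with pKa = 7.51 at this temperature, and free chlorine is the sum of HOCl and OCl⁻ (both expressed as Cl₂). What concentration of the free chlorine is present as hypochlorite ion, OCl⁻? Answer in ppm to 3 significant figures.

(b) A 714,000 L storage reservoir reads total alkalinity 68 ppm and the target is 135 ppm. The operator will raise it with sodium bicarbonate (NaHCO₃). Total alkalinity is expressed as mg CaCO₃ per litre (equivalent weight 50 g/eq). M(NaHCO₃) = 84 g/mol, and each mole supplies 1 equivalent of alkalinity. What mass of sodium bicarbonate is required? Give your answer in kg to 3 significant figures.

(a) [OCl⁻]/[HOCl] = 10^(pH − pKa) = 10^(7.89 − 7.51) = 10^0.38 = 2.399.
(a) Fraction as HOCl = 1 / (1 + 2.399) = 0.2942.
(a) OCl⁻ = (1 − 0.2942) × 1.35 ppm = 0.9528 ppm.

(b) Alkalinity to add: (135 − 68) = 67 mg/L as CaCO₃ × 714,000 L = 47,840 g as CaCO₃.
(b) Equivalents: 47,840 g ÷ 50 g/eq = 956.8 eq.
(b) NaHCO₃ supplies 1 eq per mole → 956.8 mol.
(b) Mass: 956.8 mol × 84 g/mol = 80,370 g.

(a) 0.953 ppm; (b) 80.4 kg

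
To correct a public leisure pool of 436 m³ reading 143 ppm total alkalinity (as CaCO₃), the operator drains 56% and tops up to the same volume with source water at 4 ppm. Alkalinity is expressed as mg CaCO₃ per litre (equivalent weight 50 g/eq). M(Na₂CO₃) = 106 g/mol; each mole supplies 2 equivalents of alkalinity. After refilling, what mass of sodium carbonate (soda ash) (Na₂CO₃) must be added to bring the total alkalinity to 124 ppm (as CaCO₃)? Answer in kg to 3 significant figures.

27.2 kg

Volume: 436 m³ = 436,000 L.
After draining 56% and refilling: 143 × 0.44 + 4 × 0.56 = 65.16 ppm.
Deficit to target: 124 − 65.16 = 58.84 mg/L.
As CaCO₃: 58.84 mg/L × 436,000 L = 25,650 g; ÷ 50 g/eq ÷ 2 = 256.5 mol Na₂CO₃.
Mass: 256.5 × 106 = 27,190 g.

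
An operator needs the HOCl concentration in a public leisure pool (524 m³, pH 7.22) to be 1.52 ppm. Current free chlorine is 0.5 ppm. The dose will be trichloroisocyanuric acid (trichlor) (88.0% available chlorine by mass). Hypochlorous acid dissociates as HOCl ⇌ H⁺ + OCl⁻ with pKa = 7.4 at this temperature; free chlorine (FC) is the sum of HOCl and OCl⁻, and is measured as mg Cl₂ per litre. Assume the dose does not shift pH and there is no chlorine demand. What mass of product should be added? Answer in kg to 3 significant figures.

1.21 kg

Volume: 524 m³ = 524,000 L.
[OCl⁻]/[HOCl] = 10^(pH − pKa) = 10^(7.22 − 7.4) = 0.6607; fraction as HOCl = 1/(1 + 0.6607) = 0.6022.
Free chlorine required for 1.52 ppm HOCl: 1.52 / 0.6022 = 2.524 ppm.
FC to add: 2.524 − 0.5 = 2.024 mg/L as Cl₂.
Cl₂ equivalent: 2.024 mg/L × 524,000 L = 1061 g.
Product at 88.0% available Cl: 1061 / 0.88 = 1205 g.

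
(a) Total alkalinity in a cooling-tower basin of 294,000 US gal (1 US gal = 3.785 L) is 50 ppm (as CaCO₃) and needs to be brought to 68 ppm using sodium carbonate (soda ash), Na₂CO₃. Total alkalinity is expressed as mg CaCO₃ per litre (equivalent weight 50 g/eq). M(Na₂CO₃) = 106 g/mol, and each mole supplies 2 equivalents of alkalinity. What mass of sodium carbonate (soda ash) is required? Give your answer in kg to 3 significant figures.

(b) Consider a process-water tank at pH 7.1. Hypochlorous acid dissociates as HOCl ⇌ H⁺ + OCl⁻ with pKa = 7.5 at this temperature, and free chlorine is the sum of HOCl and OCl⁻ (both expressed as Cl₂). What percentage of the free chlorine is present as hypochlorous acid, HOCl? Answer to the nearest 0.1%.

(a) Volume: 294,000 US gal × 3.785 L/gal = 1,112,790 L.
(a) Alkalinity to add: (68 − 50) = 18 mg/L as CaCO₃ × 1,112,790 L = 20,030 g as CaCO₃.
(a) Equivalents: 20,030 g ÷ 50 g/eq = 400.6 eq.
(a) Each mole of Na₂CO₃ supplies 2 eq, so 400.6 / 2 = 200.3 mol.
(a) Mass: 200.3 mol × 106 g/mol = 21,230 g.

(b) [OCl⁻]/[HOCl] = 10^(pH − pKa) = 10^(7.1 − 7.5) = 10^-0.40 = 0.3981.
(b) Fraction as HOCl = 1 / (1 + 0.3981) = 0.7153.

(a) 21.2 kg; (b) 71.5%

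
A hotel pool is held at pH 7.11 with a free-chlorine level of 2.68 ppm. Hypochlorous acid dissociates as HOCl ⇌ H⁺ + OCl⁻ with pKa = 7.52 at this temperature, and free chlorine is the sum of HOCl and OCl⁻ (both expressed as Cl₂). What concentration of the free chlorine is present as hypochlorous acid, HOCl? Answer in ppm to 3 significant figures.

[OCl⁻]/[HOCl] = 10^(pH − pKa) = 10^(7.11 − 7.52) = 10^-0.41 = 0.389.
Fraction as HOCl = 1 / (1 + 0.389) = 0.7199.
HOCl = 0.7199 × 2.68 ppm = 1.929 ppm.

1.93 ppm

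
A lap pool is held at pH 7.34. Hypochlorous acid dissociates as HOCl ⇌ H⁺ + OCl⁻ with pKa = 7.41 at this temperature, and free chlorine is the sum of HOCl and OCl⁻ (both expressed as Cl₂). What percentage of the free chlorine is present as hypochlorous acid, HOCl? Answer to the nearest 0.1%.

54.0%

[OCl⁻]/[HOCl] = 10^(pH − pKa) = 10^(7.34 − 7.41) = 10^-0.07 = 0.8511.
Fraction as HOCl = 1 / (1 + 0.8511) = 0.5402.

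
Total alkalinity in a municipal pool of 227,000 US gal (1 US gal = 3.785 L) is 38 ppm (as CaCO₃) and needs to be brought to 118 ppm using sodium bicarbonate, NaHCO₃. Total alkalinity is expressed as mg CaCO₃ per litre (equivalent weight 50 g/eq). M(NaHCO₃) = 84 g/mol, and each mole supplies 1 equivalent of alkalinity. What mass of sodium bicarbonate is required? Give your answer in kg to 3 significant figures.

115 kg

Volume: 227,000 US gal × 3.785 L/gal = 859,195 L.
Alkalinity to add: (118 − 38) = 80 mg/L as CaCO₃ × 859,195 L = 68,740 g as CaCO₃.
Equivalents: 68,740 g ÷ 50 g/eq = 1375 eq.
NaHCO₃ supplies 1 eq per mole → 1375 mol.
Mass: 1375 mol × 84 g/mol = 115,500 g.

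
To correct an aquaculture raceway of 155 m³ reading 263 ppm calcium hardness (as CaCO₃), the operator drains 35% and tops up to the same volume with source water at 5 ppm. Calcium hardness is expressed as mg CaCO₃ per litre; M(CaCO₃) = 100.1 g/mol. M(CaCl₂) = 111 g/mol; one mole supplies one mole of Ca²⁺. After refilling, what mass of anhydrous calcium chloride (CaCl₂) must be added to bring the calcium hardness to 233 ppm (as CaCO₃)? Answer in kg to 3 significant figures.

10.4 kg

Volume: 155 m³ = 155,000 L.
After draining 35% and refilling: 263 × 0.65 + 5 × 0.35 = 172.7 ppm.
Deficit to target: 233 − 172.7 = 60.3 mg/L.
As CaCO₃: 60.3 mg/L × 155,000 L = 9346 g; ÷ 100.1 = 93.37 mol Ca²⁺.
Mass: 93.37 × 111 = 10,360 g.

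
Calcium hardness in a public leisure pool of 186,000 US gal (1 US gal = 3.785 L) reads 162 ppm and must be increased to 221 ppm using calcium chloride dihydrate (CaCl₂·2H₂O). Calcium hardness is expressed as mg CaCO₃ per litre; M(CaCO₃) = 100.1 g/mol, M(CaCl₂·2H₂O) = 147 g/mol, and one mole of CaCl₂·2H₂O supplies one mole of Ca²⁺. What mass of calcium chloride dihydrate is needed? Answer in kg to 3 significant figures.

61.0 kg

Volume: 186,000 US gal × 3.785 L/gal = 704,010 L.
Hardness to add: (221 − 162) = 59 mg/L as CaCO₃ × 704,010 L = 41,540 g as CaCO₃.
Moles of Ca²⁺ (1 mol Ca²⁺ ≡ 1 mol CaCO₃): 41,540 / 100.1 g/mol = 415 mol.
Mass of CaCl₂·2H₂O: 415 × 147 = 61,000 g.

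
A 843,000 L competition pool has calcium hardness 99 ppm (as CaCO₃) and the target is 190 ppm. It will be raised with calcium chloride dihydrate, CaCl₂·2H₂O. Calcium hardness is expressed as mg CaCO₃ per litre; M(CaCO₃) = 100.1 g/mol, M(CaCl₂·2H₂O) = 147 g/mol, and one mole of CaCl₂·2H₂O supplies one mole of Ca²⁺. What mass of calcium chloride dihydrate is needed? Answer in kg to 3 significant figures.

113 kg

Hardness to add: (190 − 99) = 91 mg/L as CaCO₃ × 843,000 L = 76,710 g as CaCO₃.
Moles of Ca²⁺ (1 mol Ca²⁺ ≡ 1 mol CaCO₃): 76,710 / 100.1 g/mol = 766.4 mol.
Mass of CaCl₂·2H₂O: 766.4 × 147 = 112,700 g.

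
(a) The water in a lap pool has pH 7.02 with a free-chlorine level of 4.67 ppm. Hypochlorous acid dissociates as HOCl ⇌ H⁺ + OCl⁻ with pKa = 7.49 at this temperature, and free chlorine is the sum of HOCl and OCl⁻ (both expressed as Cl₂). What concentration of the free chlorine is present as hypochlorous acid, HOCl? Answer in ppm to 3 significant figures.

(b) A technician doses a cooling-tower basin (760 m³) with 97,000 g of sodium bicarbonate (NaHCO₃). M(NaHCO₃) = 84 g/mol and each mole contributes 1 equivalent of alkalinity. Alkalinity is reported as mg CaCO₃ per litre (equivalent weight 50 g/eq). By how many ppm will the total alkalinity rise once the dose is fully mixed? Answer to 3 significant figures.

(a) 3.49 ppm; (b) 76.0 ppm

(a) [OCl⁻]/[HOCl] = 10^(pH − pKa) = 10^(7.02 − 7.49) = 10^-0.47 = 0.3388.
(a) Fraction as HOCl = 1 / (1 + 0.3388) = 0.7469.
(a) HOCl = 0.7469 × 4.67 ppm = 3.488 ppm.

(b) Volume: 760 m³ = 760,000 L.
(b) Moles of NaHCO₃: 97,000 g ÷ 84 g/mol = 1155 mol → 1155 eq of alkalinity.
(b) As CaCO₃: 1155 eq × 50 g/eq = 57,740 g.
(b) Rise: 57,740 g / 760,000 L × 1000 = 75.97 mg/L.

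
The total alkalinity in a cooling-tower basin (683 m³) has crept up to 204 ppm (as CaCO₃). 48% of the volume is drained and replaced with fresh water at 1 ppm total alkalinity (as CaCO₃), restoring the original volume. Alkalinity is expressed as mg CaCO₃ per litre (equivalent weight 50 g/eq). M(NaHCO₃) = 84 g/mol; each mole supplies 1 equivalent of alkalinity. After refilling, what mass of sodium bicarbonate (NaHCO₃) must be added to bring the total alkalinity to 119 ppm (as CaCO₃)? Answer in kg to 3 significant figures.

14.3 kg

Volume: 683 m³ = 683,000 L.
After draining 48% and refilling: 204 × 0.52 + 1 × 0.48 = 106.56 ppm.
Deficit to target: 119 − 106.56 = 12.44 mg/L.
As CaCO₃: 12.44 mg/L × 683,000 L = 8497 g; ÷ 50 g/eq ÷ 1 = 169.9 mol NaHCO₃.
Mass: 169.9 × 84 = 14,270 g.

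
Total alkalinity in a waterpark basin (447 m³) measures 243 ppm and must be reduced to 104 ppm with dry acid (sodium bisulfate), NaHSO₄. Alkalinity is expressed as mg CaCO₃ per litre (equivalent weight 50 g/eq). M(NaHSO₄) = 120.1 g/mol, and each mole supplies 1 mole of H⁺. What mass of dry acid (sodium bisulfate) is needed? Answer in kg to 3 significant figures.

149 kg

Volume: 447 m³ = 447,000 L.
Alkalinity to neutralize: (243 − 104) = 139 mg/L as CaCO₃ × 447,000 L = 62,130 g as CaCO₃.
Equivalents of H⁺ required: 62,130 ÷ 50 g/eq = 1243 eq = 1243 mol NaHSO₄.
Mass of NaHSO₄: 1243 × 120.1 = 149,200 g.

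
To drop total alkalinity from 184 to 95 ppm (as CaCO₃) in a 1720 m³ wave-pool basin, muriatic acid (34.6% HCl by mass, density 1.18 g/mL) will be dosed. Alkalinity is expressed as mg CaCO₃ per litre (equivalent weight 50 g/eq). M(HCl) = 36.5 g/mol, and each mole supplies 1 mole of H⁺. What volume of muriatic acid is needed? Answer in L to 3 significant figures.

Volume: 1720 m³ = 1,720,000 L.
Alkalinity to neutralize: (184 − 95) = 89 mg/L as CaCO₃ × 1,720,000 L = 153,100 g as CaCO₃.
Equivalents of H⁺ required: 153,100 ÷ 50 g/eq = 3062 eq = 3062 mol HCl.
Mass of HCl: 3062 × 36.5 = 111,700 g.
Mass of 34.6% solution: 111,700 / 0.346 = 323,000 g.
Volume: 323,000 g ÷ 1.18 g/mL = 273,700 mL.

274 L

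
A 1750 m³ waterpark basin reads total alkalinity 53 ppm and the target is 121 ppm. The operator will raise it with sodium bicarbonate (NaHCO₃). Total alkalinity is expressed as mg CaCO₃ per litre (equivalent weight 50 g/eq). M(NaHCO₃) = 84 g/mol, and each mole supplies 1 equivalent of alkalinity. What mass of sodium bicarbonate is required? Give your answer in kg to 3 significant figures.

Volume: 1750 m³ = 1,750,000 L.
Alkalinity to add: (121 − 53) = 68 mg/L as CaCO₃ × 1,750,000 L = 119,000 g as CaCO₃.
Equivalents: 119,000 g ÷ 50 g/eq = 2380 eq.
NaHCO₃ supplies 1 eq per mole → 2380 mol.
Mass: 2380 mol × 84 g/mol = 199,900 g.

200 kg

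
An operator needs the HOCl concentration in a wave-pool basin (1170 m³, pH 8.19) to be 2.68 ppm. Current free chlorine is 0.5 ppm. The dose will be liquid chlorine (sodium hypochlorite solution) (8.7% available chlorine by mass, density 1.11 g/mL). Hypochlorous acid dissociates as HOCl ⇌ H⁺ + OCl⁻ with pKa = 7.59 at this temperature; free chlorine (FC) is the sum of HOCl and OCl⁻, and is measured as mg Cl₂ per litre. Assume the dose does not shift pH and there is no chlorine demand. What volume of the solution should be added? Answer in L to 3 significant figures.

156 L

Volume: 1170 m³ = 1,170,000 L.
[OCl⁻]/[HOCl] = 10^(pH − pKa) = 10^(8.19 − 7.59) = 3.981; fraction as HOCl = 1/(1 + 3.981) = 0.2008.
Free chlorine required for 2.68 ppm HOCl: 2.68 / 0.2008 = 13.35 ppm.
FC to add: 13.35 − 0.5 = 12.85 mg/L as Cl₂.
Cl₂ equivalent: 12.85 mg/L × 1,170,000 L = 15,030 g.
Product at 8.7% available Cl: 15,030 / 0.087 = 172,800 g.
Volume: 172,800 g ÷ 1.11 g/mL = 155,700 mL.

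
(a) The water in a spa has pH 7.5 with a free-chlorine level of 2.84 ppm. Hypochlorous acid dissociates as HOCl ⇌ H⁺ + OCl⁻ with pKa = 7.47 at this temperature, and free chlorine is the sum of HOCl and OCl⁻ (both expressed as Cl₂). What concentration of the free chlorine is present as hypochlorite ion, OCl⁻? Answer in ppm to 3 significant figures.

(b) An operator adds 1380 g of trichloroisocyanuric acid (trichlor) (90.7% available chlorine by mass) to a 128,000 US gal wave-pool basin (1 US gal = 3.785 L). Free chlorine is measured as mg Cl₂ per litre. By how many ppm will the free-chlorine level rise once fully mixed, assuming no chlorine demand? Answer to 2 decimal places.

(a) [OCl⁻]/[HOCl] = 10^(pH − pKa) = 10^(7.5 − 7.47) = 10^0.03 = 1.072.
(a) Fraction as HOCl = 1 / (1 + 1.072) = 0.4827.
(a) OCl⁻ = (1 − 0.4827) × 2.84 ppm = 1.469 ppm.

(b) Volume: 128,000 US gal × 3.785 L/gal = 484,480 L.
(b) Available chlorine delivered: 1380 g × 0.907 = 1252 g as Cl₂.
(b) Concentration rise: 1252 g / 484,480 L = 2.584 mg/L = 2.58 ppm.

(a) 1.47 ppm; (b) 2.58 ppm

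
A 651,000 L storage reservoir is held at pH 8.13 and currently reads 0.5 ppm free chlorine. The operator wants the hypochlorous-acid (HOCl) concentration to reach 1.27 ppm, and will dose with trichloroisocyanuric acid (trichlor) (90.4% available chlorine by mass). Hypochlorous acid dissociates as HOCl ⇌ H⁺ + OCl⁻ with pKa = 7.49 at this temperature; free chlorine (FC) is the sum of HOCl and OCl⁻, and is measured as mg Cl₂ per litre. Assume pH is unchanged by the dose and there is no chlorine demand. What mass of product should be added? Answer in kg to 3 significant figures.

[OCl⁻]/[HOCl] = 10^(pH − pKa) = 10^(8.13 − 7.49) = 4.365; fraction as HOCl = 1/(1 + 4.365) = 0.1864.
Free chlorine required for 1.27 ppm HOCl: 1.27 / 0.1864 = 6.814 ppm.
FC to add: 6.814 − 0.5 = 6.314 mg/L as Cl₂.
Cl₂ equivalent: 6.314 mg/L × 651,000 L = 4110 g.
Product at 90.4% available Cl: 4110 / 0.904 = 4547 g.

4.55 kg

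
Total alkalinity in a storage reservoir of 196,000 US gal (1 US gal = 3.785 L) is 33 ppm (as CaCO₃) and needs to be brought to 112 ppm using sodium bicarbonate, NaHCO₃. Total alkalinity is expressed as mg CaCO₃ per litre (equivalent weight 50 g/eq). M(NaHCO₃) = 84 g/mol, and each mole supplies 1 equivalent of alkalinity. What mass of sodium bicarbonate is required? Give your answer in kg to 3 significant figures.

Volume: 196,000 US gal × 3.785 L/gal = 741,860 L.
Alkalinity to add: (112 − 33) = 79 mg/L as CaCO₃ × 741,860 L = 58,610 g as CaCO₃.
Equivalents: 58,610 g ÷ 50 g/eq = 1172 eq.
NaHCO₃ supplies 1 eq per mole → 1172 mol.
Mass: 1172 mol × 84 g/mol = 98,460 g.

98.5 kg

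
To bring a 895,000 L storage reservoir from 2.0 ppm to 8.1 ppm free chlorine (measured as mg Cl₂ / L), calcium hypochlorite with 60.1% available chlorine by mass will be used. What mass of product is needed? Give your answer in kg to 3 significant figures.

Chlorine deficit: 8.1 − 2.0 = 6.1 ppm = 6.1 mg/L as Cl₂.
Cl₂ equivalent needed: 6.1 mg/L × 895,000 L = 5,460,000 mg = 5460 g.
Product at 60.1% available chlorine: 5460 / 0.601 = 9084 g.

9.08 kg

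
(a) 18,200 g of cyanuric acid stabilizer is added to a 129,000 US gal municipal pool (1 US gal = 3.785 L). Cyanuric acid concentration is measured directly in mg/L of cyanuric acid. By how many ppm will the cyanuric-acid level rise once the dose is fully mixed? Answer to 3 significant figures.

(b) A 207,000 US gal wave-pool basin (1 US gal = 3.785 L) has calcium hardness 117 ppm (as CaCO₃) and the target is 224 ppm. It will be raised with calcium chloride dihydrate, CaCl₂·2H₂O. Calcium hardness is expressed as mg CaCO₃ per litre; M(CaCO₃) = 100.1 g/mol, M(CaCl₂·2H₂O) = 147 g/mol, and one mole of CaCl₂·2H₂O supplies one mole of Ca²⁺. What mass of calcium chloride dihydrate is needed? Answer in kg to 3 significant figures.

(a) 37.3 ppm; (b) 123 kg

(a) Volume: 129,000 US gal × 3.785 L/gal = 488,265 L.
(a) Rise: 18,200 g / 488,265 L × 1000 = 37.27 mg/L.

(b) Volume: 207,000 US gal × 3.785 L/gal = 783,495 L.
(b) Hardness to add: (224 − 117) = 107 mg/L as CaCO₃ × 783,495 L = 83,830 g as CaCO₃.
(b) Moles of Ca²⁺ (1 mol Ca²⁺ ≡ 1 mol CaCO₃): 83,830 / 100.1 g/mol = 837.5 mol.
(b) Mass of CaCl₂·2H₂O: 837.5 × 147 = 123,100 g.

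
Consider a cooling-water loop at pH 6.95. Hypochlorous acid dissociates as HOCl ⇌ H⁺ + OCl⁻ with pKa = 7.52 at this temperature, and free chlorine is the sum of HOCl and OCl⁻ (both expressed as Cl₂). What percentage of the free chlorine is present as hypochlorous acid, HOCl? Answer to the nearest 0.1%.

78.8%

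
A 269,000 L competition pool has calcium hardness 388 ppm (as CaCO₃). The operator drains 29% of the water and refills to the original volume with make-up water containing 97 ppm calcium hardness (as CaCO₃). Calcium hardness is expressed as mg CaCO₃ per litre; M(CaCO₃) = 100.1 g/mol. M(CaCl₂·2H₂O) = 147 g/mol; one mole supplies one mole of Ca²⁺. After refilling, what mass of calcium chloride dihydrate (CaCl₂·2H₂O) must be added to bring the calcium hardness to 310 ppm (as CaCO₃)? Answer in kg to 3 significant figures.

After draining 29% and refilling: 388 × 0.71 + 97 × 0.29 = 303.61 ppm.
Deficit to target: 310 − 303.61 = 6.39 mg/L.
As CaCO₃: 6.39 mg/L × 269,000 L = 1719 g; ÷ 100.1 = 17.17 mol Ca²⁺.
Mass: 17.17 × 147 = 2524 g.

2.52 kg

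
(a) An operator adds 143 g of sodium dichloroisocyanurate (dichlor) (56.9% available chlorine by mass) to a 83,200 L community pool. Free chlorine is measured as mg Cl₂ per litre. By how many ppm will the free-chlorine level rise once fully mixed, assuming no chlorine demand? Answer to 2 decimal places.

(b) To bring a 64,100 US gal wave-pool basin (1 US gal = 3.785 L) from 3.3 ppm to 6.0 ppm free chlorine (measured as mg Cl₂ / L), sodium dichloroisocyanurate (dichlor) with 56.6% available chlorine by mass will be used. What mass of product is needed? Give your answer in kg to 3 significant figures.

(a) 0.98 ppm; (b) 1.16 kg

(a) Available chlorine delivered: 143 g × 0.569 = 81.37 g as Cl₂.
(a) Concentration rise: 81.37 g / 83,200 L = 0.978 mg/L = 0.98 ppm.

(b) Volume: 64,100 US gal × 3.785 L/gal = 242,618 L.
(b) Chlorine deficit: 6.0 − 3.3 = 2.7 ppm = 2.7 mg/L as Cl₂.
(b) Cl₂ equivalent needed: 2.7 mg/L × 242,618 L = 655,100 mg = 655.1 g.
(b) Product at 56.6% available chlorine: 655.1 / 0.566 = 1157 g.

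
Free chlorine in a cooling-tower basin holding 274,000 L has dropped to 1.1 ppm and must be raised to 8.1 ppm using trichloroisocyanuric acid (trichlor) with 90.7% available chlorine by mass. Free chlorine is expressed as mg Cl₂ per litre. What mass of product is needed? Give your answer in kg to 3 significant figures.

Chlorine deficit: 8.1 − 1.1 = 7 ppm = 7 mg/L as Cl₂.
Cl₂ equivalent needed: 7 mg/L × 274,000 L = 1,918,000 mg = 1918 g.
Product at 90.7% available chlorine: 1918 / 0.907 = 2115 g.

2.11 kg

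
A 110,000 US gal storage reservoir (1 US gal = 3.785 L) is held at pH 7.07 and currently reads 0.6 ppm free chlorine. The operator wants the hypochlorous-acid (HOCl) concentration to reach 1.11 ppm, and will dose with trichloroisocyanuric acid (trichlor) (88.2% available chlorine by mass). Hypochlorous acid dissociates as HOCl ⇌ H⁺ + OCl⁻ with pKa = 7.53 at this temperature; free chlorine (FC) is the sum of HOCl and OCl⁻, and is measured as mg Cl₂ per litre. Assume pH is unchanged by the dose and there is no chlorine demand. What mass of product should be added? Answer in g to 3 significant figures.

422 g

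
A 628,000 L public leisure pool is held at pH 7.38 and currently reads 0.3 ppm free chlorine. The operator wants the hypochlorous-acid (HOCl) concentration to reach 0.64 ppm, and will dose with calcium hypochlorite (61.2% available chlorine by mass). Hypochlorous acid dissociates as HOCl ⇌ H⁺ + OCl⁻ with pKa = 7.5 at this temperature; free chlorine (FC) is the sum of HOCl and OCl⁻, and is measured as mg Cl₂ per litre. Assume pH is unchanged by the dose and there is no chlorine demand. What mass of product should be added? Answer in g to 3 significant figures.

847 g

[OCl⁻]/[HOCl] = 10^(pH − pKa) = 10^(7.38 − 7.5) = 0.7586; fraction as HOCl = 1/(1 + 0.7586) = 0.5686.
Free chlorine required for 0.64 ppm HOCl: 0.64 / 0.5686 = 1.125 ppm.
FC to add: 1.125 − 0.3 = 0.8255 mg/L as Cl₂.
Cl₂ equivalent: 0.8255 mg/L × 628,000 L = 518.4 g.
Product at 61.2% available Cl: 518.4 / 0.612 = 847.1 g.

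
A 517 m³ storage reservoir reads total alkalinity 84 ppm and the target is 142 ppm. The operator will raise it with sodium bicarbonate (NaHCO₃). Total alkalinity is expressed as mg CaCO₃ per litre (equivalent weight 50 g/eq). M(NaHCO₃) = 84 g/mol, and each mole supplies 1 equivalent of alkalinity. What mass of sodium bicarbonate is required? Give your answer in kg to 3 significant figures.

50.4 kg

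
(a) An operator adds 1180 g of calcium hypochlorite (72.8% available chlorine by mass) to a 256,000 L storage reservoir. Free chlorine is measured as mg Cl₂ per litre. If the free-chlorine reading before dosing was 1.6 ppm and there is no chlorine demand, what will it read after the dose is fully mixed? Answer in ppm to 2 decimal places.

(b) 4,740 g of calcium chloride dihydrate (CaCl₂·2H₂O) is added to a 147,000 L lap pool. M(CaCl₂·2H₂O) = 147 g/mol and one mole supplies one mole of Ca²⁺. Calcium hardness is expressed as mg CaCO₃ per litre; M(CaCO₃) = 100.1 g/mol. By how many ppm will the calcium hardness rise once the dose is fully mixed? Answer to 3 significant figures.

(a) 4.96 ppm; (b) 22.0 ppm

(a) Available chlorine delivered: 1180 g × 0.728 = 859 g as Cl₂.
(a) Concentration rise: 859 g / 256,000 L = 3.356 mg/L = 3.36 ppm.
(a) Final FC: 1.6 + 3.36 = 4.96 ppm.

(b) Moles of Ca²⁺: 4,740 g ÷ 147 g/mol = 32.24 mol.
(b) As CaCO₃: 32.24 mol × 100.1 g/mol = 3228 g.
(b) Rise: 3228 g / 147,000 L × 1000 = 21.96 mg/L.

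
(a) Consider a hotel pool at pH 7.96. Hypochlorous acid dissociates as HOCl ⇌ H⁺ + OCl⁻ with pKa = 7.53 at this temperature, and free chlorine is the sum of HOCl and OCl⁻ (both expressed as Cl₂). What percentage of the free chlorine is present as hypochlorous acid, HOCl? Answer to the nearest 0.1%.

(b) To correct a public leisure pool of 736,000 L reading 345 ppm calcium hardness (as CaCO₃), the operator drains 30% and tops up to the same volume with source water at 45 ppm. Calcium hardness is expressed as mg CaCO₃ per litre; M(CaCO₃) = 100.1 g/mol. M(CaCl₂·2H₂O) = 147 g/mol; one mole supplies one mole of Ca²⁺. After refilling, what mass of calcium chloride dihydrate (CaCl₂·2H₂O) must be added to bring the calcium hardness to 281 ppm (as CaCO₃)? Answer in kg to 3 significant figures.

(a) [OCl⁻]/[HOCl] = 10^(pH − pKa) = 10^(7.96 − 7.53) = 10^0.43 = 2.692.
(a) Fraction as HOCl = 1 / (1 + 2.692) = 0.2709.

(b) After draining 30% and refilling: 345 × 0.70 + 45 × 0.30 = 255 ppm.
(b) Deficit to target: 281 − 255 = 26 mg/L.
(b) As CaCO₃: 26 mg/L × 736,000 L = 19,140 g; ÷ 100.1 = 191.2 mol Ca²⁺.
(b) Mass: 191.2 × 147 = 28,100 g.

(a) 27.1%; (b) 28.1 kg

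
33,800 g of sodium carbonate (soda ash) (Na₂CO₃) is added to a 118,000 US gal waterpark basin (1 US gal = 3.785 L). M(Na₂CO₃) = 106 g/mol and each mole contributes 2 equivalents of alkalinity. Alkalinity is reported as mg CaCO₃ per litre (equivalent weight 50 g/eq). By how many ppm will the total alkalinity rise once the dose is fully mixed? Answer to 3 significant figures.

Volume: 118,000 US gal × 3.785 L/gal = 446,630 L.
Moles of Na₂CO₃: 33,800 g ÷ 106 g/mol = 318.9 mol → 637.7 eq of alkalinity.
As CaCO₃: 637.7 eq × 50 g/eq = 31,890 g.
Rise: 31,890 g / 446,630 L × 1000 = 71.39 mg/L.

71.4 ppm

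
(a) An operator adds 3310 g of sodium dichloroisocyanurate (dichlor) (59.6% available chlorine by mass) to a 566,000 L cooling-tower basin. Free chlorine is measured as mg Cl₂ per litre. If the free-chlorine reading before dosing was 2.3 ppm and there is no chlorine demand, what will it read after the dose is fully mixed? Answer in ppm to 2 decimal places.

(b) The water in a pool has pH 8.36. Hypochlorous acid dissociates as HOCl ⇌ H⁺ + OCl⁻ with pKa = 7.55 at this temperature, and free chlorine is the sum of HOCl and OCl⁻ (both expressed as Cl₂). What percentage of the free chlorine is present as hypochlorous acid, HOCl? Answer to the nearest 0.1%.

(a) Available chlorine delivered: 3310 g × 0.596 = 1973 g as Cl₂.
(a) Concentration rise: 1973 g / 566,000 L = 3.485 mg/L = 3.49 ppm.
(a) Final FC: 2.3 + 3.49 = 5.79 ppm.

(b) [OCl⁻]/[HOCl] = 10^(pH − pKa) = 10^(8.36 − 7.55) = 10^0.81 = 6.457.
(b) Fraction as HOCl = 1 / (1 + 6.457) = 0.1341.

(a) 5.79 ppm; (b) 13.4%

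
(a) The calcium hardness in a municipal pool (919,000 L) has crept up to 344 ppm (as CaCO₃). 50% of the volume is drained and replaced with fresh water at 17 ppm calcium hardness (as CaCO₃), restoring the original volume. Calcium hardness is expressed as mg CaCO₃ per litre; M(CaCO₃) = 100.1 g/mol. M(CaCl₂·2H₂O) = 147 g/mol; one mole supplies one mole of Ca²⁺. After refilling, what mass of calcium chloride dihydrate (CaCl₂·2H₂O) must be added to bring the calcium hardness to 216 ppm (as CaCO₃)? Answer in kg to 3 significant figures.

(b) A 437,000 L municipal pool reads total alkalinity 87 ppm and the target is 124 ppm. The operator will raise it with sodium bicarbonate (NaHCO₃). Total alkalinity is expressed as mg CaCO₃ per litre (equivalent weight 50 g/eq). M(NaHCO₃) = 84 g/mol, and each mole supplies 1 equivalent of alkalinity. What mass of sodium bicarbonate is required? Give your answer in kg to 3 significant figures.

(a) 47.9 kg; (b) 27.2 kg

(a) After draining 50% and refilling: 344 × 0.50 + 17 × 0.50 = 180.5 ppm.
(a) Deficit to target: 216 − 180.5 = 35.5 mg/L.
(a) As CaCO₃: 35.5 mg/L × 919,000 L = 32,620 g; ÷ 100.1 = 325.9 mol Ca²⁺.
(a) Mass: 325.9 × 147 = 47,910 g.

(b) Alkalinity to add: (124 − 87) = 37 mg/L as CaCO₃ × 437,000 L = 16,170 g as CaCO₃.
(b) Equivalents: 16,170 g ÷ 50 g/eq = 323.4 eq.
(b) NaHCO₃ supplies 1 eq per mole → 323.4 mol.
(b) Mass: 323.4 mol × 84 g/mol = 27,160 g.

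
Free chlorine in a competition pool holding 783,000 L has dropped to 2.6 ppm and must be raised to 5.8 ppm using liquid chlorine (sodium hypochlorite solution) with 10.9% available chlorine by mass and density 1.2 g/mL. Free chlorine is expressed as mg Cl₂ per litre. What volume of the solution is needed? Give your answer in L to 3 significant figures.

Chlorine deficit: 5.8 − 2.6 = 3.2 ppm = 3.2 mg/L as Cl₂.
Cl₂ equivalent needed: 3.2 mg/L × 783,000 L = 2,506,000 mg = 2506 g.
Product at 10.9% available chlorine: 2506 / 0.109 = 22,990 g.
Volume at density 1.2 g/mL: 22,990 g ÷ 1.2 g/mL = 19,160 mL.

19.2 L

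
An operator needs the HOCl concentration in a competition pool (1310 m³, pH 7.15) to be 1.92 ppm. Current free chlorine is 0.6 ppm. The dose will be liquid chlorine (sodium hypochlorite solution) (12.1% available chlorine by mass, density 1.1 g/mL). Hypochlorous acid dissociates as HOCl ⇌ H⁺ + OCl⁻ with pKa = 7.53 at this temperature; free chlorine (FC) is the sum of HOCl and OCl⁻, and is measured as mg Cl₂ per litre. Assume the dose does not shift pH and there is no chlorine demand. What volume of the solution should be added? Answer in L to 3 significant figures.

20.9 L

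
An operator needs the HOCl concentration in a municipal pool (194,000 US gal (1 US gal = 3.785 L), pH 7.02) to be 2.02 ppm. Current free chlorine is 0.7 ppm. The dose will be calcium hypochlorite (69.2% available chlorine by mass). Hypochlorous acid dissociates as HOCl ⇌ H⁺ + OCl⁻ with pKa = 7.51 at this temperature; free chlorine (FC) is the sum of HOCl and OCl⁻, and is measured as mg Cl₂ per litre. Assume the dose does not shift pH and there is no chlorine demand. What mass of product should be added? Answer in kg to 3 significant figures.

2.09 kg

Volume: 194,000 US gal × 3.785 L/gal = 734,290 L.
[OCl⁻]/[HOCl] = 10^(pH − pKa) = 10^(7.02 − 7.51) = 0.3236; fraction as HOCl = 1/(1 + 0.3236) = 0.7555.
Free chlorine required for 2.02 ppm HOCl: 2.02 / 0.7555 = 2.674 ppm.
FC to add: 2.674 − 0.7 = 1.974 mg/L as Cl₂.
Cl₂ equivalent: 1.974 mg/L × 734,290 L = 1449 g.
Product at 69.2% available Cl: 1449 / 0.692 = 2094 g.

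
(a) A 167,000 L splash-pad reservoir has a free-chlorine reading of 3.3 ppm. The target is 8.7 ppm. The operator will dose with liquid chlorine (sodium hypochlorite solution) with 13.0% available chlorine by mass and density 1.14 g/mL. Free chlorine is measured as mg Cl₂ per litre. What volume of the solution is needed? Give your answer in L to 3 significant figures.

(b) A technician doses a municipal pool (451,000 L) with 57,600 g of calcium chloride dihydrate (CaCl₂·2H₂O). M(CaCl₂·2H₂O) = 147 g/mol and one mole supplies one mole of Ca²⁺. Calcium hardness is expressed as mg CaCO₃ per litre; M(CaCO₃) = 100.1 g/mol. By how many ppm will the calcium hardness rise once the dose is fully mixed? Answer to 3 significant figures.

(a) Chlorine deficit: 8.7 − 3.3 = 5.4 ppm = 5.4 mg/L as Cl₂.
(a) Cl₂ equivalent needed: 5.4 mg/L × 167,000 L = 901,800 mg = 901.8 g.
(a) Product at 13.0% available chlorine: 901.8 / 0.13 = 6937 g.
(a) Volume at density 1.14 g/mL: 6937 g ÷ 1.14 g/mL = 6085 mL.

(b) Moles of Ca²⁺: 57,600 g ÷ 147 g/mol = 391.8 mol.
(b) As CaCO₃: 391.8 mol × 100.1 g/mol = 39,220 g.
(b) Rise: 39,220 g / 451,000 L × 1000 = 86.97 mg/L.

(a) 6.09 L; (b) 87.0 ppm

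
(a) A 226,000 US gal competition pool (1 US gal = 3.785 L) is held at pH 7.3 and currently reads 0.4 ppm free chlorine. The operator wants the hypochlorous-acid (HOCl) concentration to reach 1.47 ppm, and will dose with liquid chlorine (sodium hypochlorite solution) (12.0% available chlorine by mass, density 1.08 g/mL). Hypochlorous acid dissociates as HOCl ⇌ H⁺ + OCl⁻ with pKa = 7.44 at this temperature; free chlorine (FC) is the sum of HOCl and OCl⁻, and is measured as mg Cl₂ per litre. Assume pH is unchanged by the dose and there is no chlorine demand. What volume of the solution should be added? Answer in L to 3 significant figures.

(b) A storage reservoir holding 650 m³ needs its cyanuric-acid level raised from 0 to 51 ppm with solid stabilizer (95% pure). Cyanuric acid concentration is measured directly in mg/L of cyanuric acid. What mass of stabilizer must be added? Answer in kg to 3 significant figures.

(a) Volume: 226,000 US gal × 3.785 L/gal = 855,410 L.
(a) [OCl⁻]/[HOCl] = 10^(pH − pKa) = 10^(7.3 − 7.44) = 0.7244; fraction as HOCl = 1/(1 + 0.7244) = 0.5799.
(a) Free chlorine required for 1.47 ppm HOCl: 1.47 / 0.5799 = 2.535 ppm.
(a) FC to add: 2.535 − 0.4 = 2.135 mg/L as Cl₂.
(a) Cl₂ equivalent: 2.135 mg/L × 855,410 L = 1826 g.
(a) Product at 12.0% available Cl: 1826 / 0.12 = 15,220 g.
(a) Volume: 15,220 g ÷ 1.08 g/mL = 14,090 mL.

(b) Volume: 650 m³ = 650,000 L.
(b) CYA to add: (51 − 0) = 51 mg/L × 650,000 L = 33,150 g cyanuric acid.
(b) At 95% purity: 33,150 / 0.95 = 34,890 g product.

(a) 14.1 L; (b) 34.9 kg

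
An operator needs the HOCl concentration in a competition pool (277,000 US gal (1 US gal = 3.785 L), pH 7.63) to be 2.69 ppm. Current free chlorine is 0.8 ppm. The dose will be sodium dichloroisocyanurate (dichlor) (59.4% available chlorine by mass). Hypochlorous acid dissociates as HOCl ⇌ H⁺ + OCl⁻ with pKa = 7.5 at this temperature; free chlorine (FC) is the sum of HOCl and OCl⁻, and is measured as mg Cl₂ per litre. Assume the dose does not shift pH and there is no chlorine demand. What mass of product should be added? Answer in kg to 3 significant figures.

9.74 kg

Volume: 277,000 US gal × 3.785 L/gal = 1,048,445 L.
[OCl⁻]/[HOCl] = 10^(pH − pKa) = 10^(7.63 − 7.5) = 1.349; fraction as HOCl = 1/(1 + 1.349) = 0.4257.
Free chlorine required for 2.69 ppm HOCl: 2.69 / 0.4257 = 6.319 ppm.
FC to add: 6.319 − 0.8 = 5.519 mg/L as Cl₂.
Cl₂ equivalent: 5.519 mg/L × 1,048,445 L = 5786 g.
Product at 59.4% available Cl: 5786 / 0.594 = 9741 g.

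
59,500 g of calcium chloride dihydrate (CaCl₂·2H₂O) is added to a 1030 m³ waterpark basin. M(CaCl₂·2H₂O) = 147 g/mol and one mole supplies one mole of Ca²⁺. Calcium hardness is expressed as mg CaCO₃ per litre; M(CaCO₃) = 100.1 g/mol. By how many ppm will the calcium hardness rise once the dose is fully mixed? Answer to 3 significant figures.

Volume: 1030 m³ = 1,030,000 L.
Moles of Ca²⁺: 59,500 g ÷ 147 g/mol = 404.8 mol.
As CaCO₃: 404.8 mol × 100.1 g/mol = 40,520 g.
Rise: 40,520 g / 1,030,000 L × 1000 = 39.34 mg/L.

39.3 ppm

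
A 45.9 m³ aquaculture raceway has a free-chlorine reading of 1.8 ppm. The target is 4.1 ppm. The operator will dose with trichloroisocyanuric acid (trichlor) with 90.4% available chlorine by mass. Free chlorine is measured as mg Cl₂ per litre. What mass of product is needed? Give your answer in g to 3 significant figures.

117 g

Volume: 45.9 m³ = 45,900 L.
Chlorine deficit: 4.1 − 1.8 = 2.3 ppm = 2.3 mg/L as Cl₂.
Cl₂ equivalent needed: 2.3 mg/L × 45,900 L = 105,600 mg = 105.6 g.
Product at 90.4% available chlorine: 105.6 / 0.904 = 116.8 g.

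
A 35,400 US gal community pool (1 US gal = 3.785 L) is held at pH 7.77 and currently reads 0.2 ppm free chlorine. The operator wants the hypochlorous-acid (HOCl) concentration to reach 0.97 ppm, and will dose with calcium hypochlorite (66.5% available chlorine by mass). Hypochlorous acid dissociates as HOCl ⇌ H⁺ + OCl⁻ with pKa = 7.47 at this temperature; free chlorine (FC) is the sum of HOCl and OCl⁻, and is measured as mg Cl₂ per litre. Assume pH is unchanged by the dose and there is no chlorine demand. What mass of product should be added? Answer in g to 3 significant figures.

Volume: 35,400 US gal × 3.785 L/gal = 133,989 L.
[OCl⁻]/[HOCl] = 10^(pH − pKa) = 10^(7.77 − 7.47) = 1.995; fraction as HOCl = 1/(1 + 1.995) = 0.3339.
Free chlorine required for 0.97 ppm HOCl: 0.97 / 0.3339 = 2.905 ppm.
FC to add: 2.905 − 0.2 = 2.705 mg/L as Cl₂.
Cl₂ equivalent: 2.705 mg/L × 133,989 L = 362.5 g.
Product at 66.5% available Cl: 362.5 / 0.665 = 545.1 g.

545 g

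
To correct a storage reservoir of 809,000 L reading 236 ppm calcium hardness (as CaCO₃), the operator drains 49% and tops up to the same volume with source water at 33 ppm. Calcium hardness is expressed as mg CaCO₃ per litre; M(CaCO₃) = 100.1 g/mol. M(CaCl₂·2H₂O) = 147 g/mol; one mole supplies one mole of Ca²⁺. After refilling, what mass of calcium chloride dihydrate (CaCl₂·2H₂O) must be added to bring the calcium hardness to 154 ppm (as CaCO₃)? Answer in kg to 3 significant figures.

After draining 49% and refilling: 236 × 0.51 + 33 × 0.49 = 136.53 ppm.
Deficit to target: 154 − 136.53 = 17.47 mg/L.
As CaCO₃: 17.47 mg/L × 809,000 L = 14,130 g; ÷ 100.1 = 141.2 mol Ca²⁺.
Mass: 141.2 × 147 = 20,760 g.

20.8 kg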